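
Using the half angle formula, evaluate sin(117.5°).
sin(117.5°) = √((1 - cos 235°)/2) = 0.887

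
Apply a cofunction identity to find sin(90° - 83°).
sin(90° - 83°) = cos(83°) = 0.1219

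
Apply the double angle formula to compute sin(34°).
sin(34°) = 2 sin 17° cos 17° = 0.5592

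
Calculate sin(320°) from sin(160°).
sin(320°) = 2 sin 160° cos 160° = -0.6428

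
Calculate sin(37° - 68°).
sin(37° - 68°) = sin 37° cos 68° - cos 37° sin 68° = -0.515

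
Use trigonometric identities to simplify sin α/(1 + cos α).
sin α/(1 + cos α) = tan(α/2) (using Half angle)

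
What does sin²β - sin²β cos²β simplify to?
sin²β - sin²β cos²β = sin⁴β (using Factoring)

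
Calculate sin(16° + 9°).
sin(16° + 9°) = sin 16° cos 9° + cos 16° sin 9° = 0.4226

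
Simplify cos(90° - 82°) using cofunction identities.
cos(90° - 82°) = sin(82°)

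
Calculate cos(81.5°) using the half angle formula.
cos(81.5°) = √((1 + cos 163°)/2) = 0.1478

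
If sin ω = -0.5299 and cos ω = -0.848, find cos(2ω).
cos(2ω) = cos²ω - sin²ω = 0.4383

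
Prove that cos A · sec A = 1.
LHS = cos A · (1/cos A) = 1 = RHS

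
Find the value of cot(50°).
cot(50°) = 0.8391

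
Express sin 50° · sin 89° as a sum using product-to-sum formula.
sin 50° sin 89° = (1/2)[cos(50°-89°) - cos(50°+89°)]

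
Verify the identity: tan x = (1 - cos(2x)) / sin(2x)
RHS = 2sin²x / (2 sin x cos x) = sin x/cos x = tan x = LHS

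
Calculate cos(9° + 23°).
cos(9° + 23°) = cos 9° cos 23° - sin 9° sin 23° = 0.848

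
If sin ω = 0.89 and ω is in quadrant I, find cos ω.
cos ω = 0.456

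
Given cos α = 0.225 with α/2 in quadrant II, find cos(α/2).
cos(α/2) = ±√((1 + cos α)/2); negative since α/2 ∈ QII, so cos(α/2) = -0.7826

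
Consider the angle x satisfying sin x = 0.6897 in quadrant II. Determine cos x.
cos x = ±√(1 - sin²x) = -0.7241 (negative in QII)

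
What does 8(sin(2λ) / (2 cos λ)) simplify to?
8(sin(2λ) / (2 cos λ)) = 8(sin λ) (using Double angle)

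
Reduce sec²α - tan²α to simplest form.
sec²α - tan²α = 1 (using Pythagorean identity)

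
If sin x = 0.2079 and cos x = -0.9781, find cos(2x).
cos(2x) = cos²x - sin²x = 0.9135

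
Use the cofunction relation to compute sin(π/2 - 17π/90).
sin(π/2 - 17π/90) = cos(17π/90) = 0.829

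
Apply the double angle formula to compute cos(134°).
cos(134°) = cos²67° - sin²67° = -0.6947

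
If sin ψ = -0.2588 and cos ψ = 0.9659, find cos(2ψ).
cos(2ψ) = cos²ψ - sin²ψ = 0.866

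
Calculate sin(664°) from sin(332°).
sin(664°) = 2 sin 332° cos 332° = -0.829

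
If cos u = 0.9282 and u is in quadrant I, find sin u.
sin u = 0.3721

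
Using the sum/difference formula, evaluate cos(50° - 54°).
cos(50° - 54°) = cos 50° cos 54° + sin 50° sin 54° = 0.9976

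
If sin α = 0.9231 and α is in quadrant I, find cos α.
cos α = 0.3846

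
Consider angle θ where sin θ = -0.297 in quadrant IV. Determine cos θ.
cos θ = √(1 - sin²θ) = 0.9549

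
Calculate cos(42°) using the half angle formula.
cos(42°) = √((1 + cos 84°)/2) = 0.7431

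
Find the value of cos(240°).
cos(240°) = -1/2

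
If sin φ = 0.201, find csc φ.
csc φ = 1/sin φ = 4.975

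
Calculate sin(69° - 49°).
sin(69° - 49°) = sin 69° cos 49° - cos 69° sin 49° = 0.342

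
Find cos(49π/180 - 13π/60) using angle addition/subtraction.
cos(49π/180 - 13π/60) = cos 49π/180 cos 13π/60 + sin 49π/180 sin 13π/60 = 0.9848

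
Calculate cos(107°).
cos(107°) = -0.2924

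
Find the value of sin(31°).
sin(31°) = 0.515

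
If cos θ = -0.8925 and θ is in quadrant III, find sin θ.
sin θ = -0.451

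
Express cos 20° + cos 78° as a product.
cos 20° + cos 78° = 2 cos(49°) cos(-29°)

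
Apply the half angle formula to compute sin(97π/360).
sin(97π/360) = √((1 - cos 97π/180)/2) = 0.749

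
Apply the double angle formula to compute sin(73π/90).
sin(73π/90) = 2 sin 73π/180 cos 73π/180 = 0.5592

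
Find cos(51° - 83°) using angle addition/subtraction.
cos(51° - 83°) = cos 51° cos 83° + sin 51° sin 83° = 0.848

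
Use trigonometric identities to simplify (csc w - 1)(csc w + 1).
(csc w - 1)(csc w + 1) = cot²w (using Diff. of squares)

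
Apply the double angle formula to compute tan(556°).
tan(556°) = 2 tan 278° / (1 - tan²278°) = 0.2867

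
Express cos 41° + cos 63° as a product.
cos 41° + cos 63° = 2 cos(52°) cos(-11°)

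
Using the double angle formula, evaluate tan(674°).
tan(674°) = 2 tan 337° / (1 - tan²337°) = -1.036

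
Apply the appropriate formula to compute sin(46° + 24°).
sin(46° + 24°) = sin 46° cos 24° + cos 46° sin 24° = 0.9397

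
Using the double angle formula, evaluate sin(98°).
sin(98°) = 2 sin 49° cos 49° = 0.9903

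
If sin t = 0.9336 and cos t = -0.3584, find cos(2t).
cos(2t) = cos²t - sin²t = -0.7432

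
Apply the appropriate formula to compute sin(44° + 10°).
sin(44° + 10°) = sin 44° cos 10° + cos 44° sin 10° = 0.809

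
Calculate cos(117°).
cos(117°) = -0.454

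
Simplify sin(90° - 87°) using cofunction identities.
sin(90° - 87°) = cos(87°)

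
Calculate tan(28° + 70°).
tan(28° + 70°) = (tan 28° + tan 70°)/(1 - tan 28° tan 70°) = -7.115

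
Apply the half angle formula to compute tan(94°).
tan(94°) = sin 188° / (1 + cos 188°) = -14.3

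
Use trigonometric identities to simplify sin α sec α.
sin α sec α = tan α (using Reciprocal + quotient)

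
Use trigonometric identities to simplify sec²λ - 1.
sec²λ - 1 = tan²λ (using Pythagorean identity)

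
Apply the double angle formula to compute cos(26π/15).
cos(26π/15) = 2cos²13π/15 - 1 = 0.6691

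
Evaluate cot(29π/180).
cot(29π/180) = 1.804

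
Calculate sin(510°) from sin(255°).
sin(510°) = 2 sin 255° cos 255° = 1/2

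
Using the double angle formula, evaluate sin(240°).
sin(240°) = 2 sin 120° cos 120° = -√3/2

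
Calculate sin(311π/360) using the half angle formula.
sin(311π/360) = √((1 - cos 311π/180)/2) = 0.4147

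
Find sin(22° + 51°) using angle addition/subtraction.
sin(22° + 51°) = sin 22° cos 51° + cos 22° sin 51° = 0.9563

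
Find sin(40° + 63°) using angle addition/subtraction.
sin(40° + 63°) = sin 40° cos 63° + cos 40° sin 63° = 0.9744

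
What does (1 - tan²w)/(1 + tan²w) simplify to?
(1 - tan²w)/(1 + tan²w) = cos(2w) (using Double angle)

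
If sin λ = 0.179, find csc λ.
csc λ = 1/sin λ = 5.587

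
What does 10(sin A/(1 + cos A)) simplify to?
10(sin A/(1 + cos A)) = 10(tan(A/2)) (using Half angle)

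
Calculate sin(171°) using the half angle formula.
sin(171°) = √((1 - cos 342°)/2) = 0.1564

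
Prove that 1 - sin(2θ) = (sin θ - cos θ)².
RHS = sin²θ - 2 sin θ cos θ + cos²θ = (sin²θ + cos²θ) - 2 sin θ cos θ = 1 - sin(2θ) = LHS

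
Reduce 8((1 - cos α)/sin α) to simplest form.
8((1 - cos α)/sin α) = 8(tan(α/2)) (using Half angle)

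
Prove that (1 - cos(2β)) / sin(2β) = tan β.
LHS = 2sin²β / (2 sin β cos β) = sin β/cos β = tan β = RHS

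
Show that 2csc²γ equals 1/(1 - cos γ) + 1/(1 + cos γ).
RHS = [(1 + cos γ) + (1 - cos γ)] / [(1 - cos γ)(1 + cos γ)] = 2/(1 - cos²γ) = 2/sin²γ = 2csc²γ = LHS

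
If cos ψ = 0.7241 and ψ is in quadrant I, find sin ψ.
sin ψ = 0.6897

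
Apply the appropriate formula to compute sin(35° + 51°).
sin(35° + 51°) = sin 35° cos 51° + cos 35° sin 51° = 0.9976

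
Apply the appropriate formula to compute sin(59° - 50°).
sin(59° - 50°) = sin 59° cos 50° - cos 59° sin 50° = 0.1564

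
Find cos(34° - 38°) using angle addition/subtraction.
cos(34° - 38°) = cos 34° cos 38° + sin 34° sin 38° = 0.9976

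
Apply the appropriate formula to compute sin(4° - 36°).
sin(4° - 36°) = sin 4° cos 36° - cos 4° sin 36° = -0.5299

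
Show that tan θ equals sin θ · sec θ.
RHS = sin θ · (1/cos θ) = sin θ/cos θ = tan θ = LHS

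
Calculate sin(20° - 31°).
sin(20° - 31°) = sin 20° cos 31° - cos 20° sin 31° = -0.1908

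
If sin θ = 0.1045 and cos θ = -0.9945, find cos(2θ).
cos(2θ) = cos²θ - sin²θ = 0.9781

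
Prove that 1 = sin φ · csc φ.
RHS = sin φ · (1/sin φ) = 1 = LHS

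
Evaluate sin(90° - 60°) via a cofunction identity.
sin(90° - 60°) = cos(60°) = 1/2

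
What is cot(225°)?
cot(225°) = 1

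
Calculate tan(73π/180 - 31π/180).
tan(73π/180 - 31π/180) = (tan 73π/180 - tan 31π/180)/(1 + tan 73π/180 tan 31π/180) = 0.9004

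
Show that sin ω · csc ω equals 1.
LHS = sin ω · (1/sin ω) = 1 = RHS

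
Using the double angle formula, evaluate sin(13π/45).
sin(13π/45) = 2 sin 13π/90 cos 13π/90 = 0.788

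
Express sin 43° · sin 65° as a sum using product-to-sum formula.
sin 43° sin 65° = (1/2)[cos(43°-65°) - cos(43°+65°)]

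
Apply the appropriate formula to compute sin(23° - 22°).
sin(23° - 22°) = sin 23° cos 22° - cos 23° sin 22° = 0.01745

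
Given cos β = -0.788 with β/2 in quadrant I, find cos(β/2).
cos(β/2) = ±√((1 + cos β)/2); positive since β/2 ∈ QI, so cos(β/2) = 0.3256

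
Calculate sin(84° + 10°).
sin(84° + 10°) = sin 84° cos 10° + cos 84° sin 10° = 0.9976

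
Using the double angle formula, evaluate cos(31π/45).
cos(31π/45) = cos²31π/90 - sin²31π/90 = -0.5592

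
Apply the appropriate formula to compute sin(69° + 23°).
sin(69° + 23°) = sin 69° cos 23° + cos 69° sin 23° = 0.9994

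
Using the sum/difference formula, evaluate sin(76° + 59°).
sin(76° + 59°) = sin 76° cos 59° + cos 76° sin 59° = √2/2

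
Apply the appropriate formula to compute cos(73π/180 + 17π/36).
cos(73π/180 + 17π/36) = cos 73π/180 cos 17π/36 - sin 73π/180 sin 17π/36 = -0.9272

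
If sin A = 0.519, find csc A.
csc A = 1/sin A = 1.927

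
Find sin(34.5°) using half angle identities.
sin(34.5°) = √((1 - cos 69°)/2) = 0.5664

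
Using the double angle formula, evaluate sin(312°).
sin(312°) = 2 sin 156° cos 156° = -0.7431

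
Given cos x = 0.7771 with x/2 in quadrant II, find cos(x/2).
cos(x/2) = ±√((1 + cos x)/2); negative since x/2 ∈ QII, so cos(x/2) = -0.9426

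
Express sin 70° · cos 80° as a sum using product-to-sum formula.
sin 70° cos 80° = (1/2)[sin(70°+80°) + sin(70°-80°)]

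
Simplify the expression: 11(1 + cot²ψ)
11(1 + cot²ψ) = 11(csc²ψ) (using Pythagorean identity)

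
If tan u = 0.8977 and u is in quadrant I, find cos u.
cos u = 0.7441 (using tan²u + 1 = sec²u)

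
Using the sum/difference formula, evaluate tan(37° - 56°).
tan(37° - 56°) = (tan 37° - tan 56°)/(1 + tan 37° tan 56°) = -0.3443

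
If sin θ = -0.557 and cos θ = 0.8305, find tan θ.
tan θ = sin θ / cos θ = -0.6707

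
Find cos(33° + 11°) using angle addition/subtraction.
cos(33° + 11°) = cos 33° cos 11° - sin 33° sin 11° = 0.7193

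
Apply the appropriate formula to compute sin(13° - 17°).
sin(13° - 17°) = sin 13° cos 17° - cos 13° sin 17° = -0.06976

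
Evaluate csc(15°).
csc(15°) = 3.864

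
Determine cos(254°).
cos(254°) = -0.2756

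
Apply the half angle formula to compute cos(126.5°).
cos(126.5°) = -√((1 + cos 253°)/2) = -0.5948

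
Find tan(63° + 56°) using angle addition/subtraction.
tan(63° + 56°) = (tan 63° + tan 56°)/(1 - tan 63° tan 56°) = -1.804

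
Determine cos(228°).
cos(228°) = -0.6691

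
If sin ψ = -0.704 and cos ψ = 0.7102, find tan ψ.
tan ψ = sin ψ / cos ψ = -0.9913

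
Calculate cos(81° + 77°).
cos(81° + 77°) = cos 81° cos 77° - sin 81° sin 77° = -0.9272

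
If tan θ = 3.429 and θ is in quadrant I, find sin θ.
sin θ = 0.96 (using tan²θ + 1 = sec²θ)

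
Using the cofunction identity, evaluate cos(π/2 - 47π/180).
cos(π/2 - 47π/180) = sin(47π/180) = 0.7314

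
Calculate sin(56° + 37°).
sin(56° + 37°) = sin 56° cos 37° + cos 56° sin 37° = 0.9986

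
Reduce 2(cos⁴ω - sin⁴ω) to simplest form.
2(cos⁴ω - sin⁴ω) = 2(cos(2ω)) (using Factoring + double angle)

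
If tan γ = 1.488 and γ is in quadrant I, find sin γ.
sin γ = 0.83 (using tan²γ + 1 = sec²γ)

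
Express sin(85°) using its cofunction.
sin(85°) = cos(90° - 85°) = cos(5°)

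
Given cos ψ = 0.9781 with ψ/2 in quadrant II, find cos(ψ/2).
cos(ψ/2) = ±√((1 + cos ψ)/2); negative since ψ/2 ∈ QII, so cos(ψ/2) = -0.9945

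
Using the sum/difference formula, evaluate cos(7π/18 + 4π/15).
cos(7π/18 + 4π/15) = cos 7π/18 cos 4π/15 - sin 7π/18 sin 4π/15 = -0.4695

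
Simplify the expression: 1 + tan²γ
1 + tan²γ = sec²γ (using Pythagorean identity)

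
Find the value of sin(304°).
sin(304°) = -0.829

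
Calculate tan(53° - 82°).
tan(53° - 82°) = (tan 53° - tan 82°)/(1 + tan 53° tan 82°) = -0.5543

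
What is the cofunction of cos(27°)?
cos(27°) = sin(90° - 27°) = sin(63°)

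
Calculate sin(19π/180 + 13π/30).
sin(19π/180 + 13π/30) = sin 19π/180 cos 13π/30 + cos 19π/180 sin 13π/30 = 0.9925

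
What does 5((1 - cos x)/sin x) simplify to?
5((1 - cos x)/sin x) = 5(tan(x/2)) (using Half angle)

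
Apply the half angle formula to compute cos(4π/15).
cos(4π/15) = √((1 + cos 8π/15)/2) = 0.6691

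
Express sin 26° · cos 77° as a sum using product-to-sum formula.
sin 26° cos 77° = (1/2)[sin(26°+77°) + sin(26°-77°)]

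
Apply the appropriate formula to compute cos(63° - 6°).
cos(63° - 6°) = cos 63° cos 6° + sin 63° sin 6° = 0.5446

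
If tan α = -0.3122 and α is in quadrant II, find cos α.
cos α = -0.9546 (using tan²α + 1 = sec²α)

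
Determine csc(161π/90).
csc(161π/90) = -1.624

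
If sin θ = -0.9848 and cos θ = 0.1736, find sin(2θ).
sin(2θ) = 2 sin θ cos θ = -0.3419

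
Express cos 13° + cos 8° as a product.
cos 13° + cos 8° = 2 cos(10.5°) cos(2.5°)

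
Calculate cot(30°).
cot(30°) = √3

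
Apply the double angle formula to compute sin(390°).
sin(390°) = 2 sin 195° cos 195° = 1/2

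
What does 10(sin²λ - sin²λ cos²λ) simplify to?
10(sin²λ - sin²λ cos²λ) = 10(sin⁴λ) (using Factoring)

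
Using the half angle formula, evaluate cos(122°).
cos(122°) = -√((1 + cos 244°)/2) = -0.5299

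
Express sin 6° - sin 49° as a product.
sin 6° - sin 49° = 2 cos(27.5°) sin(-21.5°)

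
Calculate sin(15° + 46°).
sin(15° + 46°) = sin 15° cos 46° + cos 15° sin 46° = 0.8746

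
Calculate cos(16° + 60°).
cos(16° + 60°) = cos 16° cos 60° - sin 16° sin 60° = 0.2419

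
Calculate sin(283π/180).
sin(283π/180) = -0.9744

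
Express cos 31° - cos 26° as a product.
cos 31° - cos 26° = -2 sin(28.5°) sin(2.5°)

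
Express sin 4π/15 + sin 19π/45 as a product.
sin 4π/15 + sin 19π/45 = 2 sin(31π/90) cos(-7π/90)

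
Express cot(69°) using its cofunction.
cot(69°) = tan(90° - 69°) = tan(21°)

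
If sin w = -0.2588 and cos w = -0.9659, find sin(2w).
sin(2w) = 2 sin w cos w = 0.4999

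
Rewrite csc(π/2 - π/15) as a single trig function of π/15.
csc(π/2 - π/15) = sec(π/15)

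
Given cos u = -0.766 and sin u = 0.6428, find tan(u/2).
tan(u/2) = sin u / (1 + cos u) = 2.747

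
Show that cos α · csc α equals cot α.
LHS = cos α · (1/sin α) = cos α/sin α = cot α = RHS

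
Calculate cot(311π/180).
cot(311π/180) = -0.8693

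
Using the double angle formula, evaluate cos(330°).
cos(330°) = cos²165° - sin²165° = √3/2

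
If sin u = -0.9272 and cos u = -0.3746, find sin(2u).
sin(2u) = 2 sin u cos u = 0.6947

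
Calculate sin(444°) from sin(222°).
sin(444°) = 2 sin 222° cos 222° = 0.9945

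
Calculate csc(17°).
csc(17°) = 3.42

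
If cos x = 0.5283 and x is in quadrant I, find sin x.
sin x = 0.8491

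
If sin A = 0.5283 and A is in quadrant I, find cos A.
cos A = 0.8491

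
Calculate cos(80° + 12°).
cos(80° + 12°) = cos 80° cos 12° - sin 80° sin 12° = -0.0349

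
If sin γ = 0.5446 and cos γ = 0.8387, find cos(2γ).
cos(2γ) = cos²γ - sin²γ = 0.4068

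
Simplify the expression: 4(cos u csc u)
4(cos u csc u) = 4(cot u) (using Reciprocal + quotient)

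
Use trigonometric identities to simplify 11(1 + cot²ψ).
11(1 + cot²ψ) = 11(csc²ψ) (using Pythagorean identity)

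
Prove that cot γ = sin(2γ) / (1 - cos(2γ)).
RHS = 2 sin γ cos γ / (2sin²γ) = cos γ/sin γ = cot γ = LHS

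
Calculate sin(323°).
sin(323°) = -0.6018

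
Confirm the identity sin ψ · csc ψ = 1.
LHS = sin ψ · (1/sin ψ) = 1 = RHS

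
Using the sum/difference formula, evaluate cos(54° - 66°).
cos(54° - 66°) = cos 54° cos 66° + sin 54° sin 66° = 0.9781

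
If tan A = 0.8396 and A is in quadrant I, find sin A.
sin A = 0.643 (using tan²A + 1 = sec²A)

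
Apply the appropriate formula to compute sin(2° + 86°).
sin(2° + 86°) = sin 2° cos 86° + cos 2° sin 86° = 0.9994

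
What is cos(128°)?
cos(128°) = -0.6157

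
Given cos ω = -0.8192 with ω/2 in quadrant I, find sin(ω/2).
sin(ω/2) = ±√((1 - cos ω)/2); positive since ω/2 ∈ QI, so sin(ω/2) = 0.9537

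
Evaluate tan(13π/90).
tan(13π/90) = 0.4877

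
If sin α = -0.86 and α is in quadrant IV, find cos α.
cos α = 0.5103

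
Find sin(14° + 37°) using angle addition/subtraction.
sin(14° + 37°) = sin 14° cos 37° + cos 14° sin 37° = 0.7771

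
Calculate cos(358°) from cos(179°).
cos(358°) = cos²179° - sin²179° = 0.9994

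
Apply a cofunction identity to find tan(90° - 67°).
tan(90° - 67°) = cot(67°) = 0.4245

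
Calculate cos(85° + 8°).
cos(85° + 8°) = cos 85° cos 8° - sin 85° sin 8° = -0.05234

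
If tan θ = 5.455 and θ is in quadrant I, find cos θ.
cos θ = 0.1803 (using tan²θ + 1 = sec²θ)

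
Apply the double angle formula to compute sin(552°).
sin(552°) = 2 sin 276° cos 276° = -0.2079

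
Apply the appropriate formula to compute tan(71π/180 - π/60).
tan(71π/180 - π/60) = (tan 71π/180 - tan π/60)/(1 + tan 71π/180 tan π/60) = 2.475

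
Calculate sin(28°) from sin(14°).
sin(28°) = 2 sin 14° cos 14° = 0.4695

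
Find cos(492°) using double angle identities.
cos(492°) = cos²246° - sin²246° = -0.6691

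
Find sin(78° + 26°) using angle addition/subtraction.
sin(78° + 26°) = sin 78° cos 26° + cos 78° sin 26° = 0.9703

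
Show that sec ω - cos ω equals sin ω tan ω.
LHS = 1/cos ω - cos ω = (1 - cos²ω)/cos ω = sin²ω/cos ω = sin ω · (sin ω/cos ω) = sin ω tan ω = RHS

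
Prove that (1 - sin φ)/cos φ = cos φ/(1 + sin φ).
LHS = (1 - sin φ)(1 + sin φ) / (cos φ(1 + sin φ)) = (1 - sin²φ) / (cos φ(1 + sin φ)) = cos²φ / (cos φ(1 + sin φ)) = cos φ/(1 + sin φ) = RHS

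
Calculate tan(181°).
tan(181°) = 0.01746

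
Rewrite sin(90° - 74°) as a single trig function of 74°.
sin(90° - 74°) = cos(74°)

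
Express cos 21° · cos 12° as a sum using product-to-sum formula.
cos 21° cos 12° = (1/2)[cos(21°-12°) + cos(21°+12°)]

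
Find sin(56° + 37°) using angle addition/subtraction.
sin(56° + 37°) = sin 56° cos 37° + cos 56° sin 37° = 0.9986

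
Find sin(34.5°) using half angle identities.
sin(34.5°) = √((1 - cos 69°)/2) = 0.5664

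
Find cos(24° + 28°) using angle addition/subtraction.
cos(24° + 28°) = cos 24° cos 28° - sin 24° sin 28° = 0.6157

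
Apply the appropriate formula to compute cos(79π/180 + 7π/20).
cos(79π/180 + 7π/20) = cos 79π/180 cos 7π/20 - sin 79π/180 sin 7π/20 = -0.788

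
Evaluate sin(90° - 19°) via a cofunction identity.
sin(90° - 19°) = cos(19°) = 0.9455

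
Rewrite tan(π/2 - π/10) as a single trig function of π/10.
tan(π/2 - π/10) = cot(π/10)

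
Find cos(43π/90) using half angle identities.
cos(43π/90) = √((1 + cos 43π/45)/2) = 0.06976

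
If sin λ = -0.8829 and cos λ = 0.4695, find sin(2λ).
sin(2λ) = 2 sin λ cos λ = -0.829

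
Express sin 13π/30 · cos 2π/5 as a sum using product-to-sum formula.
sin 13π/30 cos 2π/5 = (1/2)[sin(13π/30+2π/5) + sin(13π/30-2π/5)]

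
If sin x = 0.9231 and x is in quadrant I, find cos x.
cos x = 0.3846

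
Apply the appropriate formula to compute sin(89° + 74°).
sin(89° + 74°) = sin 89° cos 74° + cos 89° sin 74° = 0.2924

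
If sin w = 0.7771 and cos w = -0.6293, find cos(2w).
cos(2w) = cos²w - sin²w = -0.2079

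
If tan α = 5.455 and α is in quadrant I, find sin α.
sin α = 0.9836 (using tan²α + 1 = sec²α)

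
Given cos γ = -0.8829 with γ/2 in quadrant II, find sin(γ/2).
sin(γ/2) = ±√((1 - cos γ)/2); positive since γ/2 ∈ QII, so sin(γ/2) = 0.9703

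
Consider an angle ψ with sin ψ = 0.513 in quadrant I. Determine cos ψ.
cos ψ = √(1 - sin²ψ) = 0.8584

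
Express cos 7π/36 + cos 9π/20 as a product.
cos 7π/36 + cos 9π/20 = 2 cos(29π/90) cos(-23π/180)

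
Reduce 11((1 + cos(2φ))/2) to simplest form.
11((1 + cos(2φ))/2) = 11(cos²φ) (using Power reduction)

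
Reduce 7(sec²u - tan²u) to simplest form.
7(sec²u - tan²u) = 7 (using Pythagorean identity)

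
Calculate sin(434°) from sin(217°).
sin(434°) = 2 sin 217° cos 217° = 0.9613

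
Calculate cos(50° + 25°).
cos(50° + 25°) = cos 50° cos 25° - sin 50° sin 25° = (√6-√2)/4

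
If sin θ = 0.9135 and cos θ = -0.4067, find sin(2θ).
sin(2θ) = 2 sin θ cos θ = -0.743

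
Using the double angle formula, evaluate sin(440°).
sin(440°) = 2 sin 220° cos 220° = 0.9848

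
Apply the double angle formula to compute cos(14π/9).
cos(14π/9) = cos²7π/9 - sin²7π/9 = 0.1736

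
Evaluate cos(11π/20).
cos(11π/20) = -0.1564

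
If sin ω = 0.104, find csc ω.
csc ω = 1/sin ω = 9.615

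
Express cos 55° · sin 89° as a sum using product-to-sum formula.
cos 55° sin 89° = (1/2)[sin(55°+89°) - sin(55°-89°)]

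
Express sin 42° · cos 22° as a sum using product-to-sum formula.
sin 42° cos 22° = (1/2)[sin(42°+22°) + sin(42°-22°)]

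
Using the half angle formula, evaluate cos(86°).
cos(86°) = √((1 + cos 172°)/2) = 0.06976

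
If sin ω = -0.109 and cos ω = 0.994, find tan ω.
tan ω = sin ω / cos ω = -0.1097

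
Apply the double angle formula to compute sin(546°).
sin(546°) = 2 sin 273° cos 273° = -0.1045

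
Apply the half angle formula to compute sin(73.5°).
sin(73.5°) = √((1 - cos 147°)/2) = 0.9588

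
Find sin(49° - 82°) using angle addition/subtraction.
sin(49° - 82°) = sin 49° cos 82° - cos 49° sin 82° = -0.5446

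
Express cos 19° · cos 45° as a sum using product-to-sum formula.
cos 19° cos 45° = (1/2)[cos(19°-45°) + cos(19°+45°)]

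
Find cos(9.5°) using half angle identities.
cos(9.5°) = √((1 + cos 19°)/2) = 0.9863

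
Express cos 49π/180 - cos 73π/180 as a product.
cos 49π/180 - cos 73π/180 = -2 sin(61π/180) sin(-π/15)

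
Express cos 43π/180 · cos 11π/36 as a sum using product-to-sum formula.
cos 43π/180 cos 11π/36 = (1/2)[cos(43π/180-11π/36) + cos(43π/180+11π/36)]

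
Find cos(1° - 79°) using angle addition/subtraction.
cos(1° - 79°) = cos 1° cos 79° + sin 1° sin 79° = 0.2079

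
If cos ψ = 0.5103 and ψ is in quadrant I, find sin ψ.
sin ψ = 0.86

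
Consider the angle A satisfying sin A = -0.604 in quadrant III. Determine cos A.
cos A = ±√(1 - sin²A) = -0.797 (negative in QIII)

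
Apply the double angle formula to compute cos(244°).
cos(244°) = cos²122° - sin²122° = -0.4384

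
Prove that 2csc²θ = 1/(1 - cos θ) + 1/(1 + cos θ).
RHS = [(1 + cos θ) + (1 - cos θ)] / [(1 - cos θ)(1 + cos θ)] = 2/(1 - cos²θ) = 2/sin²θ = 2csc²θ = LHS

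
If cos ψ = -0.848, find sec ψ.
sec ψ = 1/cos ψ = -1.179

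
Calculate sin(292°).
sin(292°) = -0.9272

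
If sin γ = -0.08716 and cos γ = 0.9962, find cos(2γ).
cos(2γ) = cos²γ - sin²γ = 0.9848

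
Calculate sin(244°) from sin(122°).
sin(244°) = 2 sin 122° cos 122° = -0.8988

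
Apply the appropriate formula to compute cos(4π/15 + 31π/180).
cos(4π/15 + 31π/180) = cos 4π/15 cos 31π/180 - sin 4π/15 sin 31π/180 = 0.1908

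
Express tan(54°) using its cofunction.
tan(54°) = cot(90° - 54°) = cot(36°)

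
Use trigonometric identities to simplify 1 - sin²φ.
1 - sin²φ = cos²φ (using Pythagorean identity)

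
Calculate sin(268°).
sin(268°) = -0.9994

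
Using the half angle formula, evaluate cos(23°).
cos(23°) = √((1 + cos 46°)/2) = 0.9205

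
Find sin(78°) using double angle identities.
sin(78°) = 2 sin 39° cos 39° = 0.9781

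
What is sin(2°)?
sin(2°) = 0.0349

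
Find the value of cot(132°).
cot(132°) = -0.9004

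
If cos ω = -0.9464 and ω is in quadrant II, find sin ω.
sin ω = 0.323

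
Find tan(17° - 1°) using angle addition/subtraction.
tan(17° - 1°) = (tan 17° - tan 1°)/(1 + tan 17° tan 1°) = 0.2867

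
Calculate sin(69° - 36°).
sin(69° - 36°) = sin 69° cos 36° - cos 69° sin 36° = 0.5446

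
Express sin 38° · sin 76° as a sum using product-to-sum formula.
sin 38° sin 76° = (1/2)[cos(38°-76°) - cos(38°+76°)]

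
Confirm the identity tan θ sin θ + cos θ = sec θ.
LHS = sin²θ/cos θ + cos θ = (sin²θ + cos²θ)/cos θ = 1/cos θ = sec θ = RHS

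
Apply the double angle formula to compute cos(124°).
cos(124°) = cos²62° - sin²62° = -0.5592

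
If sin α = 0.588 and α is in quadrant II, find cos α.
cos α = -0.8089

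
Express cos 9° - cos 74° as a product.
cos 9° - cos 74° = -2 sin(41.5°) sin(-32.5°)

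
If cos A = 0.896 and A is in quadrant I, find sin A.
sin A = 0.4441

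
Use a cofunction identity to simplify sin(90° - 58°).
sin(90° - 58°) = cos(58°)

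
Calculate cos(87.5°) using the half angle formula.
cos(87.5°) = √((1 + cos 175°)/2) = 0.04362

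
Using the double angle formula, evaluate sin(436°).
sin(436°) = 2 sin 218° cos 218° = 0.9703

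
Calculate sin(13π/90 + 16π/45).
sin(13π/90 + 16π/45) = sin 13π/90 cos 16π/45 + cos 13π/90 sin 16π/45 = 1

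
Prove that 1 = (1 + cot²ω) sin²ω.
RHS = csc²ω · sin²ω = (1/sin²ω) · sin²ω = 1 = LHS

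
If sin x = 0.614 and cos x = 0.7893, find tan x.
tan x = sin x / cos x = 0.7779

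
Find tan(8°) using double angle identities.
tan(8°) = 2 tan 4° / (1 - tan²4°) = 0.1405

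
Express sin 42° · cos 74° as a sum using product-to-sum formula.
sin 42° cos 74° = (1/2)[sin(42°+74°) + sin(42°-74°)]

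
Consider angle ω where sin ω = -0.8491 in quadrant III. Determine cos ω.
cos ω = ±√(1 - sin²ω) = -0.5282 (negative in QIII)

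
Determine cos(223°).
cos(223°) = -0.7314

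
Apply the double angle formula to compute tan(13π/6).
tan(13π/6) = 2 tan 13π/12 / (1 - tan²13π/12) = √3/3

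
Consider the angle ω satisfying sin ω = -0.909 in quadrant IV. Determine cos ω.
cos ω = √(1 - sin²ω) = 0.4168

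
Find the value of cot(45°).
cot(45°) = 1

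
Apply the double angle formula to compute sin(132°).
sin(132°) = 2 sin 66° cos 66° = 0.7431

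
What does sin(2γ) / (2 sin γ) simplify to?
sin(2γ) / (2 sin γ) = cos γ (using Double angle)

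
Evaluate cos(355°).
cos(355°) = 0.9962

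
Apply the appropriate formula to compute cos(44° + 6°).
cos(44° + 6°) = cos 44° cos 6° - sin 44° sin 6° = 0.6428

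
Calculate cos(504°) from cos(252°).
cos(504°) = cos²252° - sin²252° = -0.809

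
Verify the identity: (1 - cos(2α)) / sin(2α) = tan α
LHS = 2sin²α / (2 sin α cos α) = sin α/cos α = tan α = RHS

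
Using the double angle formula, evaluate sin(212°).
sin(212°) = 2 sin 106° cos 106° = -0.5299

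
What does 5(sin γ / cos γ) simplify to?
5(sin γ / cos γ) = 5(tan γ) (using Quotient identity)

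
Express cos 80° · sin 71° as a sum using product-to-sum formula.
cos 80° sin 71° = (1/2)[sin(80°+71°) - sin(80°-71°)]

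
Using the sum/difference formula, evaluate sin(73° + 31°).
sin(73° + 31°) = sin 73° cos 31° + cos 73° sin 31° = 0.9703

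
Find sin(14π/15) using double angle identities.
sin(14π/15) = 2 sin 7π/15 cos 7π/15 = 0.2079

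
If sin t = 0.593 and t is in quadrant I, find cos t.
cos t = 0.8052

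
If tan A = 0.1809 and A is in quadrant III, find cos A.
cos A = -0.984 (using tan²A + 1 = sec²A)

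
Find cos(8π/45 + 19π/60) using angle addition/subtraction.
cos(8π/45 + 19π/60) = cos 8π/45 cos 19π/60 - sin 8π/45 sin 19π/60 = 0.01745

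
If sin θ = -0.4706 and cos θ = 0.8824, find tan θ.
tan θ = sin θ / cos θ = -0.5333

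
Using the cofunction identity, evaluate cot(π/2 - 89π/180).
cot(π/2 - 89π/180) = tan(89π/180) = 57.29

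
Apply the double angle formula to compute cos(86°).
cos(86°) = cos²43° - sin²43° = 0.06976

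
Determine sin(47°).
sin(47°) = 0.7314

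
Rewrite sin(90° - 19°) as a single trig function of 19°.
sin(90° - 19°) = cos(19°)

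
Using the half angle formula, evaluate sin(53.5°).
sin(53.5°) = √((1 - cos 107°)/2) = 0.8039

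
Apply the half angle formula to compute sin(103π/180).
sin(103π/180) = √((1 - cos 103π/90)/2) = 0.9744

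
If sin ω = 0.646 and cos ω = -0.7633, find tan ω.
tan ω = sin ω / cos ω = -0.8463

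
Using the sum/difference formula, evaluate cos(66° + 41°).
cos(66° + 41°) = cos 66° cos 41° - sin 66° sin 41° = -0.2924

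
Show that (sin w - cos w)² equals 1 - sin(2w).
LHS = sin²w - 2 sin w cos w + cos²w = (sin²w + cos²w) - 2 sin w cos w = 1 - sin(2w) = RHS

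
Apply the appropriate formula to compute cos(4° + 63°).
cos(4° + 63°) = cos 4° cos 63° - sin 4° sin 63° = 0.3907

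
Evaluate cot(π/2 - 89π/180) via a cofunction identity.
cot(π/2 - 89π/180) = tan(89π/180) = 57.29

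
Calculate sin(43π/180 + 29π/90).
sin(43π/180 + 29π/90) = sin 43π/180 cos 29π/90 + cos 43π/180 sin 29π/90 = 0.9816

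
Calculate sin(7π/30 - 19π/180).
sin(7π/30 - 19π/180) = sin 7π/30 cos 19π/180 - cos 7π/30 sin 19π/180 = 0.3907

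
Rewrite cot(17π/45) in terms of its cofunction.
cot(17π/45) = tan(π/2 - 17π/45) = tan(11π/90)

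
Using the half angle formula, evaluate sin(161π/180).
sin(161π/180) = √((1 - cos 161π/90)/2) = 0.3256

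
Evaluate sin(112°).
sin(112°) = 0.9272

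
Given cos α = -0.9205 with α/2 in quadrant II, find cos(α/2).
cos(α/2) = ±√((1 + cos α)/2); negative since α/2 ∈ QII, so cos(α/2) = -0.1994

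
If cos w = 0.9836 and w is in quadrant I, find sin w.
sin w = 0.1804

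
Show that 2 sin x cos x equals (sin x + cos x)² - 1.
RHS = sin²x + 2 sin x cos x + cos²x - 1 = (sin²x + cos²x) + 2 sin x cos x - 1 = 1 + 2 sin x cos x - 1 = 2 sin x cos x = LHS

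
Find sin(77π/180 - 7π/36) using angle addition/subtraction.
sin(77π/180 - 7π/36) = sin 77π/180 cos 7π/36 - cos 77π/180 sin 7π/36 = 0.6691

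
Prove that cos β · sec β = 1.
LHS = cos β · (1/cos β) = 1 = RHS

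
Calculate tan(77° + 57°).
tan(77° + 57°) = (tan 77° + tan 57°)/(1 - tan 77° tan 57°) = -1.036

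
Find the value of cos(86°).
cos(86°) = 0.06976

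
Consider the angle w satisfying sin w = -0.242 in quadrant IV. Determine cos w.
cos w = √(1 - sin²w) = 0.9703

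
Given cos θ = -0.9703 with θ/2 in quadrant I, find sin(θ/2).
sin(θ/2) = ±√((1 - cos θ)/2); positive since θ/2 ∈ QI, so sin(θ/2) = 0.9925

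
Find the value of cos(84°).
cos(84°) = 0.1045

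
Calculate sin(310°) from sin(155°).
sin(310°) = 2 sin 155° cos 155° = -0.766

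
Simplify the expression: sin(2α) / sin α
sin(2α) / sin α = 2 cos α (using Double angle)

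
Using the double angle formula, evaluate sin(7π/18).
sin(7π/18) = 2 sin 7π/36 cos 7π/36 = 0.9397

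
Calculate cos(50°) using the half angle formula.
cos(50°) = √((1 + cos 100°)/2) = 0.6428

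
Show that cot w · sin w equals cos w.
LHS = (cos w/sin w) · sin w = cos w = RHS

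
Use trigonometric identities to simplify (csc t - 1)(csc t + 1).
(csc t - 1)(csc t + 1) = cot²t (using Diff. of squares)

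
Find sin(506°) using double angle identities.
sin(506°) = 2 sin 253° cos 253° = 0.5592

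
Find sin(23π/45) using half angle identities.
sin(23π/45) = √((1 - cos 46π/45)/2) = 0.9994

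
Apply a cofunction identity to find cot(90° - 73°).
cot(90° - 73°) = tan(73°) = 3.271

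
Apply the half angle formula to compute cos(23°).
cos(23°) = √((1 + cos 46°)/2) = 0.9205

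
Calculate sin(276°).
sin(276°) = -0.9945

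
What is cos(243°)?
cos(243°) = -0.454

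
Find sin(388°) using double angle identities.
sin(388°) = 2 sin 194° cos 194° = 0.4695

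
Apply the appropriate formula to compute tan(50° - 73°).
tan(50° - 73°) = (tan 50° - tan 73°)/(1 + tan 50° tan 73°) = -0.4245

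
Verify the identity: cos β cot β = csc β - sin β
RHS = 1/sin β - sin β = (1 - sin²β)/sin β = cos²β/sin β = cos β · (cos β/sin β) = cos β cot β = LHS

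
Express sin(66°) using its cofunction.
sin(66°) = cos(90° - 66°) = cos(24°)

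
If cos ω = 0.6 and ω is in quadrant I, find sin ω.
sin ω = 0.8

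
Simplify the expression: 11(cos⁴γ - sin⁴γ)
11(cos⁴γ - sin⁴γ) = 11(cos(2γ)) (using Factoring + double angle)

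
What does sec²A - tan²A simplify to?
sec²A - tan²A = 1 (using Pythagorean identity)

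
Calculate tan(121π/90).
tan(121π/90) = 1.881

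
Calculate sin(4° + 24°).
sin(4° + 24°) = sin 4° cos 24° + cos 4° sin 24° = 0.4695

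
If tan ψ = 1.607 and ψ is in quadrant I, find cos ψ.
cos ψ = 0.5283 (using tan²ψ + 1 = sec²ψ)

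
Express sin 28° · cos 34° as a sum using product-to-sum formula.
sin 28° cos 34° = (1/2)[sin(28°+34°) + sin(28°-34°)]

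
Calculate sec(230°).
sec(230°) = -1.556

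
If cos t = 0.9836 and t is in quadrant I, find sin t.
sin t = 0.1804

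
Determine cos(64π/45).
cos(64π/45) = -0.2419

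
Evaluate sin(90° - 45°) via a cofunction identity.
sin(90° - 45°) = cos(45°) = √2/2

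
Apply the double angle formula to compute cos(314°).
cos(314°) = cos²157° - sin²157° = 0.6947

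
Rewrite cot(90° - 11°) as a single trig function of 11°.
cot(90° - 11°) = tan(11°)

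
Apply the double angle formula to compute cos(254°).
cos(254°) = cos²127° - sin²127° = -0.2756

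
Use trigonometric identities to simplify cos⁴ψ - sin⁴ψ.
cos⁴ψ - sin⁴ψ = cos(2ψ) (using Factoring + double angle)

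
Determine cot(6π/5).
cot(6π/5) = 1.376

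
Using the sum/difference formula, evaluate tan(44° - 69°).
tan(44° - 69°) = (tan 44° - tan 69°)/(1 + tan 44° tan 69°) = -0.4663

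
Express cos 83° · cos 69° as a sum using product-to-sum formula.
cos 83° cos 69° = (1/2)[cos(83°-69°) + cos(83°+69°)]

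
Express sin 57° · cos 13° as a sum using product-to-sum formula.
sin 57° cos 13° = (1/2)[sin(57°+13°) + sin(57°-13°)]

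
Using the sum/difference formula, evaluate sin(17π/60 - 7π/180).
sin(17π/60 - 7π/180) = sin 17π/60 cos 7π/180 - cos 17π/60 sin 7π/180 = 0.6947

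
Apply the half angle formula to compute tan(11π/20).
tan(11π/20) = sin 11π/10 / (1 + cos 11π/10) = -6.314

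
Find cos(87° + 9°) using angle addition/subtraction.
cos(87° + 9°) = cos 87° cos 9° - sin 87° sin 9° = -0.1045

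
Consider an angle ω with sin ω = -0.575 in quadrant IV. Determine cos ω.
cos ω = √(1 - sin²ω) = 0.8182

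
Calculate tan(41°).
tan(41°) = 0.8693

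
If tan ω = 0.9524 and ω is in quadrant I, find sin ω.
sin ω = 0.6897 (using tan²ω + 1 = sec²ω)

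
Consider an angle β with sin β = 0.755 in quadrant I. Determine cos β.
cos β = √(1 - sin²β) = 0.6557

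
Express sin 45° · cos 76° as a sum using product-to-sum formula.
sin 45° cos 76° = (1/2)[sin(45°+76°) + sin(45°-76°)]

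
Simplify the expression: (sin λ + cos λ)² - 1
(sin λ + cos λ)² - 1 = sin(2λ) (using Pythagorean + double angle)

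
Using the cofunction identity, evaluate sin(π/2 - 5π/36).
sin(π/2 - 5π/36) = cos(5π/36) = 0.9063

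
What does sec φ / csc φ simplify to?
sec φ / csc φ = tan φ (using Reciprocal identities)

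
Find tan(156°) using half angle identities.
tan(156°) = sin 312° / (1 + cos 312°) = -0.4452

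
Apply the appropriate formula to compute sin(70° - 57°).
sin(70° - 57°) = sin 70° cos 57° - cos 70° sin 57° = 0.225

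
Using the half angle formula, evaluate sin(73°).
sin(73°) = √((1 - cos 146°)/2) = 0.9563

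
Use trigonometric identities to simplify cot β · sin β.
cot β · sin β = cos β (using Quotient identity)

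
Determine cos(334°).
cos(334°) = 0.8988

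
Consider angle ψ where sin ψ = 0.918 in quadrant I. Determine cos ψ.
cos ψ = √(1 - sin²ψ) = 0.3966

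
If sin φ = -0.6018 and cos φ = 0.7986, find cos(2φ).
cos(2φ) = cos²φ - sin²φ = 0.2756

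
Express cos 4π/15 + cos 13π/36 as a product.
cos 4π/15 + cos 13π/36 = 2 cos(113π/360) cos(-17π/360)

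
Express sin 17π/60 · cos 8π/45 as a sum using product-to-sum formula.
sin 17π/60 cos 8π/45 = (1/2)[sin(17π/60+8π/45) + sin(17π/60-8π/45)]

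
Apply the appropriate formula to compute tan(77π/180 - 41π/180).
tan(77π/180 - 41π/180) = (tan 77π/180 - tan 41π/180)/(1 + tan 77π/180 tan 41π/180) = 0.7265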